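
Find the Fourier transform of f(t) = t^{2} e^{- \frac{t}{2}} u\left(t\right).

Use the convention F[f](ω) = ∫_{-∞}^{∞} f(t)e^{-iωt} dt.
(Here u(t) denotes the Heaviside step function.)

F(ω) = \frac{16}{\left(2 i \omega + 1\right)^{3}}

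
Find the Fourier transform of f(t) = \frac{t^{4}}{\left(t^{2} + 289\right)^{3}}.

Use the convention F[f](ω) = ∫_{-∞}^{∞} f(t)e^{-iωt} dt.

F(ω) = \frac{\pi \left(289 \omega^{2} - 85 \left|{\omega}\right| + 3\right) e^{- 17 \left|{\omega}\right|}}{136}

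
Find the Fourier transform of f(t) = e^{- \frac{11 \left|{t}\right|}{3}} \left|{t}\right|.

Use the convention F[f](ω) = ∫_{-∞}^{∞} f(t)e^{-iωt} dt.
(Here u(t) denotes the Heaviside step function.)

F(ω) = \frac{18 \left(121 - 9 \omega^{2}\right)}{\left(9 \omega^{2} + 121\right)^{2}}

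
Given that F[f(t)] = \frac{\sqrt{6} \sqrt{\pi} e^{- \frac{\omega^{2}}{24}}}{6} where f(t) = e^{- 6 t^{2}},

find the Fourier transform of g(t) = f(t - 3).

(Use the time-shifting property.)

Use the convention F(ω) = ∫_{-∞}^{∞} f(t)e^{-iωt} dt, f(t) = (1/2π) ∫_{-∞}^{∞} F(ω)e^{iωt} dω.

F[g](ω) = \frac{\sqrt{6} \sqrt{\pi} e^{- \frac{\omega \left(\omega + 72 i\right)}{24}}}{6}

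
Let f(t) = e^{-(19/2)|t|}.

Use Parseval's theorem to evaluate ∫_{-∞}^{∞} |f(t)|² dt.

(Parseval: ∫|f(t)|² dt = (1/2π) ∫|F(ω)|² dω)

∫|f(t)|² dt = \frac{2}{19}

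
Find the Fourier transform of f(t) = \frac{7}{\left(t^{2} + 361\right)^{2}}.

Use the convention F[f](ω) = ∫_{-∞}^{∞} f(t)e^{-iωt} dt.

F(ω) = \frac{7 \pi \left(19 \left|{\omega}\right| + 1\right) e^{- 19 \left|{\omega}\right|}}{13718}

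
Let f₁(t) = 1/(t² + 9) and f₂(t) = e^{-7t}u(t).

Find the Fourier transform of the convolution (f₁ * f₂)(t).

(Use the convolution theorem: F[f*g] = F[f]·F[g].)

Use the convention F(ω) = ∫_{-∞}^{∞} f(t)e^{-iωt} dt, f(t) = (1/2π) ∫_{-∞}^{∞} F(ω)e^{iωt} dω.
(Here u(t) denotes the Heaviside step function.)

F[f₁*f₂](ω) = \frac{\pi e^{- 3 \left|{\omega}\right|}}{3 \left(i \omega + 7\right)}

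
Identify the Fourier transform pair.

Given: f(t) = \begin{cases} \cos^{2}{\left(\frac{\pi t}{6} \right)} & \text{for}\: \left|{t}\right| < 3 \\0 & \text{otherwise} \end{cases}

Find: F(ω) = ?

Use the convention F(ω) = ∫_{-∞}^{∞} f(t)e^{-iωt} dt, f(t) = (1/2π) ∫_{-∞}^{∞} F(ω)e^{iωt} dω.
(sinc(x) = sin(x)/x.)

F(ω) = - \frac{3 \pi^{2} \operatorname{sinc}{\left(3 \omega \right)}}{9 \omega^{2} - \pi^{2}}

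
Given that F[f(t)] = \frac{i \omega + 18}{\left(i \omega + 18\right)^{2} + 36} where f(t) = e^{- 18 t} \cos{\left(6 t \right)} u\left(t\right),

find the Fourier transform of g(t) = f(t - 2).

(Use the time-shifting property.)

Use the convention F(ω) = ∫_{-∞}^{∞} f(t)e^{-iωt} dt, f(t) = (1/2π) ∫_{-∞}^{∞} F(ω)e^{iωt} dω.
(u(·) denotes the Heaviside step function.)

F[g](ω) = \frac{\left(i \omega + 18\right) e^{- 2 i \omega}}{\left(i \omega + 18\right)^{2} + 36}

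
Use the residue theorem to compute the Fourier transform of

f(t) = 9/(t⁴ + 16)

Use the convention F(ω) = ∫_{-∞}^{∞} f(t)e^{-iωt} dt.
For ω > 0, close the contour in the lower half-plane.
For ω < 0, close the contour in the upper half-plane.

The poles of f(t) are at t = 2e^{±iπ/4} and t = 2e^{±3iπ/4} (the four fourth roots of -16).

Let g(z) = f(z)e^{-iωz}; for large |z| the factor e^{-iωz} decays in the lower half-plane when ω > 0 and in the upper half-plane when ω < 0.

Case ω > 0 (lower half-plane, clockwise contour ⇒ F(ω) = -2πi·ΣRes):
  Res_{z = - \sqrt{2} - \sqrt{2} i} g(z) = \frac{9 \sqrt{2} i \left(1 - i\right) e^{\sqrt{2} \omega \left(-1 + i\right)}}{64}
  Res_{z = \sqrt{2} - \sqrt{2} i} g(z) = \frac{9 \sqrt{2} i \left(1 + i\right) e^{- \sqrt{2} \omega \left(1 + i\right)}}{64}
  F(ω) = -2πi·ΣRes = \frac{9 \sqrt{2} \pi \left(1 - i\right) \left(e^{2 \sqrt{2} i \omega} + i\right) e^{- \sqrt{2} \omega \left(1 + i\right)}}{32} = \frac{9 \pi e^{- \sqrt{2} \omega} \sin{\left(\sqrt{2} \omega + \frac{\pi}{4} \right)}}{8}

Case ω < 0 (upper half-plane, counterclockwise contour ⇒ F(ω) = +2πi·ΣRes):
  Res_{z = \sqrt{2} + \sqrt{2} i} g(z) = \frac{9 \sqrt{2} i \left(-1 + i\right) e^{\sqrt{2} \omega \left(1 - i\right)}}{64}
  Res_{z = - \sqrt{2} + \sqrt{2} i} g(z) = \frac{9 \sqrt{2} \left(1 - i\right) e^{\sqrt{2} \omega \left(1 + i\right)}}{64}
  F(ω) = 2πi·ΣRes = - \frac{9 \sqrt{2} i \pi \left(i \left(1 - i\right) e^{\sqrt{2} \omega \left(1 - i\right)} - \left(1 - i\right) e^{\sqrt{2} \omega \left(1 + i\right)}\right)}{32} = \frac{9 \pi e^{\sqrt{2} \omega} \cos{\left(\sqrt{2} \omega + \frac{\pi}{4} \right)}}{8}

Both cases combine into a single formula in |ω|:

F(ω) = \frac{9 \pi e^{- \sqrt{2} \left|{\omega}\right|} \sin{\left(\sqrt{2} \left|{\omega}\right| + \frac{\pi}{4} \right)}}{8}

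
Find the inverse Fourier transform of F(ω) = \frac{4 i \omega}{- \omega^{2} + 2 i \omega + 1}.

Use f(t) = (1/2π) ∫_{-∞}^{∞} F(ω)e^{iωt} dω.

f(t) = 4 \left(1 - t\right) e^{- t} u\left(t\right)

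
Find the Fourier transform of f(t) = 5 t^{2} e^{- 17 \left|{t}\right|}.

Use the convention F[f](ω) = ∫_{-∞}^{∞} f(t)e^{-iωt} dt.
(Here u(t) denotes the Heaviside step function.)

F(ω) = \frac{340 \left(289 - 3 \omega^{2}\right)}{\left(\omega^{2} + 289\right)^{3}}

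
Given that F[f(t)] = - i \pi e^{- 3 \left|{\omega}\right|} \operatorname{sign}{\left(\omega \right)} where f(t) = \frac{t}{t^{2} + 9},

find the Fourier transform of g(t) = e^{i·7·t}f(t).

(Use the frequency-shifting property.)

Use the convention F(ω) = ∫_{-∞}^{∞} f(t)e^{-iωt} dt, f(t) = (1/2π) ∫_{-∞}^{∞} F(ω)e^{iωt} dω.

F[g](ω) = - i \pi e^{- 3 \left|{\omega - 7}\right|} \operatorname{sign}{\left(\omega - 7 \right)}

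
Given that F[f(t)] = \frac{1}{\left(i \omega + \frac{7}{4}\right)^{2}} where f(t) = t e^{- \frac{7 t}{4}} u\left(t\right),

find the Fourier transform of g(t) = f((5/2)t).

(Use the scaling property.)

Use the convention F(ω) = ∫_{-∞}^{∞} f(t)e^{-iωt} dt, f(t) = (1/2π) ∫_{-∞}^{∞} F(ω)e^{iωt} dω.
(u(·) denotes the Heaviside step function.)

F[g](ω) = \frac{160}{\left(8 i \omega + 35\right)^{2}}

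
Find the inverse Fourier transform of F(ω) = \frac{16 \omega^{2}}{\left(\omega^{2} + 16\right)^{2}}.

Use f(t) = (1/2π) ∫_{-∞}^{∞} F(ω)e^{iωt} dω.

f(t) = \left(1 - 4 \left|{t}\right|\right) e^{- 4 \left|{t}\right|}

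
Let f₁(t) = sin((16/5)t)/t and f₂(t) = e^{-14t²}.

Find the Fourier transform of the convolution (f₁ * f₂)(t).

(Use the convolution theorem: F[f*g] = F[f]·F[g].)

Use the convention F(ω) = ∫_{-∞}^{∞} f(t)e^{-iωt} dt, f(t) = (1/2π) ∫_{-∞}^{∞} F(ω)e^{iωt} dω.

F[f₁*f₂](ω) = \begin{cases} \frac{\sqrt{14} \pi^{\frac{3}{2}} e^{- \frac{\omega^{2}}{56}}}{14} & \text{for}\: \omega > - \frac{16}{5} \wedge \omega < \frac{16}{5} \\0 & \text{otherwise} \end{cases}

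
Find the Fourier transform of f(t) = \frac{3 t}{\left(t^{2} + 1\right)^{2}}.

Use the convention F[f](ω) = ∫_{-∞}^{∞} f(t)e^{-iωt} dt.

F(ω) = - \frac{3 i \pi \omega e^{- \left|{\omega}\right|}}{2}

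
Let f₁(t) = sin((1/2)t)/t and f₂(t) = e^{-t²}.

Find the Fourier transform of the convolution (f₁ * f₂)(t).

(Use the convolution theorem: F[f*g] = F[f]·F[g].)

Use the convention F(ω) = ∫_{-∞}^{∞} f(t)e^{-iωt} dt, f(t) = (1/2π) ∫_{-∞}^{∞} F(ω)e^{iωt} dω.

F[f₁*f₂](ω) = \begin{cases} \pi^{\frac{3}{2}} e^{- \frac{\omega^{2}}{4}} & \text{for}\: \omega > - \frac{1}{2} \wedge \omega < \frac{1}{2} \\0 & \text{otherwise} \end{cases}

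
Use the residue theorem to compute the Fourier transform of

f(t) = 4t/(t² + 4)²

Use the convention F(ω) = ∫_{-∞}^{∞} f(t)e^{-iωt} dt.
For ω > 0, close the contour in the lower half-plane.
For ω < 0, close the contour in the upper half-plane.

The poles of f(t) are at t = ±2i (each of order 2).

Let g(z) = f(z)e^{-iωz}; for large |z| the factor e^{-iωz} decays in the lower half-plane when ω > 0 and in the upper half-plane when ω < 0.

Case ω > 0 (lower half-plane, clockwise contour ⇒ F(ω) = -2πi·ΣRes):
  Res_{z = - 2 i} g(z) = \frac{\omega e^{- 2 \omega}}{2} (pole of order 2)
  F(ω) = -2πi·ΣRes = - i \pi \omega e^{- 2 \omega}

Case ω < 0 (upper half-plane, counterclockwise contour ⇒ F(ω) = +2πi·ΣRes):
  Res_{z = 2 i} g(z) = - \frac{\omega e^{2 \omega}}{2} (pole of order 2)
  F(ω) = 2πi·ΣRes = - i \pi \omega e^{2 \omega}

Both cases combine into a single formula in |ω|:

F(ω) = - i \pi \omega e^{- 2 \left|{\omega}\right|}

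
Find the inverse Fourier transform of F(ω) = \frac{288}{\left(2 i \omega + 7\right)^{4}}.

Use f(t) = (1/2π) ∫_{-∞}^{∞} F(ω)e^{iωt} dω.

f(t) = 3 t^{3} e^{- \frac{7 t}{2}} u\left(t\right)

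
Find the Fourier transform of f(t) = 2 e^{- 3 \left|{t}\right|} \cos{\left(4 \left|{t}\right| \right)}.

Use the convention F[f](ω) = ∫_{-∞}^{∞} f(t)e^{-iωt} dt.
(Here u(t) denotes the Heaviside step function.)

F(ω) = \frac{12 \left(\omega^{2} + 25\right)}{\omega^{4} - 14 \omega^{2} + 625}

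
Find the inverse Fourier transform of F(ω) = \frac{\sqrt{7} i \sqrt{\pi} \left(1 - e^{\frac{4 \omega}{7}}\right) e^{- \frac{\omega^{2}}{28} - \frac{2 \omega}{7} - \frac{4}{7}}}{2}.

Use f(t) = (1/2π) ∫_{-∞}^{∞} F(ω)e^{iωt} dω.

f(t) = 7 e^{- 7 t^{2}} \sin{\left(4 t \right)}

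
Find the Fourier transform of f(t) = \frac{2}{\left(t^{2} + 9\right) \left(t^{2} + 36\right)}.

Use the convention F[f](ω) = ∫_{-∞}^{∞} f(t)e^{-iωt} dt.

F(ω) = \frac{\pi \left(2 e^{3 \left|{\omega}\right|} - 1\right) e^{- 6 \left|{\omega}\right|}}{81}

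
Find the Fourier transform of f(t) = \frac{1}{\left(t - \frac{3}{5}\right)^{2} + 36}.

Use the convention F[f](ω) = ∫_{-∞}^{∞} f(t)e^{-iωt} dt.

F(ω) = \frac{\pi e^{- \frac{3 i \omega}{5} - 6 \left|{\omega}\right|}}{6}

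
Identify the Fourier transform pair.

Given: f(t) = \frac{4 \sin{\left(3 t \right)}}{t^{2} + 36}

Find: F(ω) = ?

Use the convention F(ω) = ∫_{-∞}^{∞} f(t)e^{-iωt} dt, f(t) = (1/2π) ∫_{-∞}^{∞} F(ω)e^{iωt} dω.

F(ω) = \frac{i \pi e^{- 6 \left|{\omega + 3}\right|}}{3} - \frac{i \pi e^{- 6 \left|{\omega - 3}\right|}}{3}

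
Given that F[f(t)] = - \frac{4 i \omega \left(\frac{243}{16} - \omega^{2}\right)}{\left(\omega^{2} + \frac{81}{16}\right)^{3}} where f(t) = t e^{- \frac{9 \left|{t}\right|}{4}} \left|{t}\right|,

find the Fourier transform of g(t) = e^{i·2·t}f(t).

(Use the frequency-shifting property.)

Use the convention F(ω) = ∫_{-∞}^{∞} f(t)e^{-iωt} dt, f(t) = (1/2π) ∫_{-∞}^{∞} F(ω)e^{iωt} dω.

F[g](ω) = \frac{1024 i \left(\omega - 2\right) \left(16 \left(\omega - 2\right)^{2} - 243\right)}{\left(16 \left(\omega - 2\right)^{2} + 81\right)^{3}}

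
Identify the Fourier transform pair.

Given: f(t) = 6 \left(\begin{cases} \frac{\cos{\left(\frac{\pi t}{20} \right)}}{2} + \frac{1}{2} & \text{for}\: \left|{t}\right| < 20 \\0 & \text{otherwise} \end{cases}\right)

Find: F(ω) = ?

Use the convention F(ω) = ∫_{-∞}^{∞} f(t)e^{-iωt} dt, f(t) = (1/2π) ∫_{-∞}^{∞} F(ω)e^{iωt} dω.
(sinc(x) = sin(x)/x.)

F(ω) = - \frac{120 \pi^{2} \operatorname{sinc}{\left(20 \omega \right)}}{400 \omega^{2} - \pi^{2}}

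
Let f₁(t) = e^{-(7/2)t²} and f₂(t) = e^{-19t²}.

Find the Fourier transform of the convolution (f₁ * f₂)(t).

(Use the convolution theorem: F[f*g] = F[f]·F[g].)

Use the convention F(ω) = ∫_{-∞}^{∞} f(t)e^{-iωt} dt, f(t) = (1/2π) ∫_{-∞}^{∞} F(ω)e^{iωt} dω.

F[f₁*f₂](ω) = \frac{\sqrt{266} \pi e^{- \frac{45 \omega^{2}}{532}}}{133}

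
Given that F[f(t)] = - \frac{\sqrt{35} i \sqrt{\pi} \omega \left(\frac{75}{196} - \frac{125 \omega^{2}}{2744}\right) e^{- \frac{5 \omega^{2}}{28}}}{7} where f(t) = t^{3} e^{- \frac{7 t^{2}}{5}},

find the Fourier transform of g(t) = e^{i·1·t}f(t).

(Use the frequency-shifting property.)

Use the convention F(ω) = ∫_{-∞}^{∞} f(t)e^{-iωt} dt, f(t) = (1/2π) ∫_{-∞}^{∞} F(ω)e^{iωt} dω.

F[g](ω) = \frac{25 \sqrt{35} i \sqrt{\pi} \left(\omega - 1\right) \left(5 \left(\omega - 1\right)^{2} - 42\right) e^{- \frac{5 \left(\omega - 1\right)^{2}}{28}}}{19208}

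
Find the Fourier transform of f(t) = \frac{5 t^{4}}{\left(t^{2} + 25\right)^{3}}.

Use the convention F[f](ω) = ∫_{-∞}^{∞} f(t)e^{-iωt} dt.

F(ω) = \frac{\pi \left(25 \omega^{2} - 25 \left|{\omega}\right| + 3\right) e^{- 5 \left|{\omega}\right|}}{8}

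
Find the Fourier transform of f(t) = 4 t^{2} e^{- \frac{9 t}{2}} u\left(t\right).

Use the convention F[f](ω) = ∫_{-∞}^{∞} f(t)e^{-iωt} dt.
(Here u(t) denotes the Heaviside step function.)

F(ω) = \frac{64}{\left(2 i \omega + 9\right)^{3}}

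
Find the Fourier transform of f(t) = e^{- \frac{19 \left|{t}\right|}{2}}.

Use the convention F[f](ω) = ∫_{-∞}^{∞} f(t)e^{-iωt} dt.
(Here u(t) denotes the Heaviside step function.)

F(ω) = \frac{76}{4 \omega^{2} + 361}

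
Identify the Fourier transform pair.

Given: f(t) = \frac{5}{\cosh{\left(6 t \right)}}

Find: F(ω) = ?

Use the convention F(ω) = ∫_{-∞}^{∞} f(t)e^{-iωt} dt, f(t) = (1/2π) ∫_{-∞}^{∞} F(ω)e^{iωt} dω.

F(ω) = \frac{5 \pi}{6 \cosh{\left(\frac{\pi \omega}{12} \right)}}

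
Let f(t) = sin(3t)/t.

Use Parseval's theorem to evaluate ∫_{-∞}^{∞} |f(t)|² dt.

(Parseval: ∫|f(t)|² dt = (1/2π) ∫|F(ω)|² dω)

∫|f(t)|² dt = 3 \pi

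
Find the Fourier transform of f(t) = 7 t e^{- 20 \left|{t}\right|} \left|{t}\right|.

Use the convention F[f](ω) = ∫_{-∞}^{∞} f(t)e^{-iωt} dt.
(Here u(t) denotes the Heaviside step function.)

F(ω) = \frac{28 i \omega \left(\omega^{2} - 1200\right)}{\left(\omega^{2} + 400\right)^{3}}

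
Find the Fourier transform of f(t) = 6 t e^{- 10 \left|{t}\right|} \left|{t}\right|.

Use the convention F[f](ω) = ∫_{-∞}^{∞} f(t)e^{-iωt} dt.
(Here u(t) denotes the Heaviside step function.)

F(ω) = \frac{24 i \omega \left(\omega^{2} - 300\right)}{\left(\omega^{2} + 100\right)^{3}}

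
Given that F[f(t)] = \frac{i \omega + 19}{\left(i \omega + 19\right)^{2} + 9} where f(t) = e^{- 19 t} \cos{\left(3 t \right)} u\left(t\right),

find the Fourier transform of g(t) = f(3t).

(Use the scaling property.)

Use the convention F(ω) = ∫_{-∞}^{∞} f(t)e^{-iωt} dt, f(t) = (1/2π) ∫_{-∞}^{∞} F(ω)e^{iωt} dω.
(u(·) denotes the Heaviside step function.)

F[g](ω) = \frac{i \omega + 57}{\left(i \omega + 57\right)^{2} + 81}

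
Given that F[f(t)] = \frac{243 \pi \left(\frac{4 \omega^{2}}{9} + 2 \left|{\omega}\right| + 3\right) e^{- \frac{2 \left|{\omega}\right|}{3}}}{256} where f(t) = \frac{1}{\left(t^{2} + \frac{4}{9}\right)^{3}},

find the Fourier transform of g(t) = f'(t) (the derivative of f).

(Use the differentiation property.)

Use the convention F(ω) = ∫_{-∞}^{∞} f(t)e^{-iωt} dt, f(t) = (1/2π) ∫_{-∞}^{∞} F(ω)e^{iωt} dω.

F[g](ω) = \frac{27 i \pi \omega \left(4 \omega^{2} + 18 \left|{\omega}\right| + 27\right) e^{- \frac{2 \left|{\omega}\right|}{3}}}{256}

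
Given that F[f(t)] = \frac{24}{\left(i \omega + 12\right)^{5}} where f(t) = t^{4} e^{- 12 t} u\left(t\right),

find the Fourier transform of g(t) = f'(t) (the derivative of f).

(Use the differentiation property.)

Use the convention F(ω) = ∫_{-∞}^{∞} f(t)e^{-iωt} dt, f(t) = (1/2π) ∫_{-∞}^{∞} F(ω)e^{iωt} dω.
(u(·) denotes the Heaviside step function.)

F[g](ω) = \frac{24 i \omega}{\left(i \omega + 12\right)^{5}}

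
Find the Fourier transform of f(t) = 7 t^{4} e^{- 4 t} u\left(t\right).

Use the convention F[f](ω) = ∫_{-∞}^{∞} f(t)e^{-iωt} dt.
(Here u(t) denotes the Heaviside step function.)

F(ω) = \frac{168}{\left(i \omega + 4\right)^{5}}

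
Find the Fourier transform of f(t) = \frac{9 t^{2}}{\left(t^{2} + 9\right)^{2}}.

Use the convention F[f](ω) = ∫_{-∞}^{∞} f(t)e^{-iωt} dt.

F(ω) = \frac{3 \pi \left(1 - 3 \left|{\omega}\right|\right) e^{- 3 \left|{\omega}\right|}}{2}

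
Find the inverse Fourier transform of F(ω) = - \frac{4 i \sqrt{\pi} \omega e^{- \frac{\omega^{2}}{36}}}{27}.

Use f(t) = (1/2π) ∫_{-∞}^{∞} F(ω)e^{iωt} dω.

f(t) = 8 t e^{- 9 t^{2}}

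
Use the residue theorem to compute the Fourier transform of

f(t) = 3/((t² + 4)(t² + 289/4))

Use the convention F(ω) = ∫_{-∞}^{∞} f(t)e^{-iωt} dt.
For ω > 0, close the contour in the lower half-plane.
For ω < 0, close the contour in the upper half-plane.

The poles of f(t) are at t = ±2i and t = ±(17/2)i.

Let g(z) = f(z)e^{-iωz}; for large |z| the factor e^{-iωz} decays in the lower half-plane when ω > 0 and in the upper half-plane when ω < 0.

Case ω > 0 (lower half-plane, clockwise contour ⇒ F(ω) = -2πi·ΣRes):
  Res_{z = - 2 i} g(z) = \frac{i e^{- 2 \omega}}{91}
  Res_{z = - \frac{17 i}{2}} g(z) = - \frac{4 i e^{- \frac{17 \omega}{2}}}{1547}
  F(ω) = -2πi·ΣRes = \frac{2 \pi e^{- 2 \omega}}{91} - \frac{8 \pi e^{- \frac{17 \omega}{2}}}{1547}

Case ω < 0 (upper half-plane, counterclockwise contour ⇒ F(ω) = +2πi·ΣRes):
  Res_{z = 2 i} g(z) = - \frac{i e^{2 \omega}}{91}
  Res_{z = \frac{17 i}{2}} g(z) = \frac{4 i e^{\frac{17 \omega}{2}}}{1547}
  F(ω) = 2πi·ΣRes = \frac{2 \pi \left(- 4 e^{\frac{17 \omega}{2}} + 17 e^{2 \omega}\right)}{1547}

Both cases combine into a single formula in |ω|:

F(ω) = \frac{2 \pi e^{- 2 \left|{\omega}\right|}}{91} - \frac{8 \pi e^{- \frac{17 \left|{\omega}\right|}{2}}}{1547}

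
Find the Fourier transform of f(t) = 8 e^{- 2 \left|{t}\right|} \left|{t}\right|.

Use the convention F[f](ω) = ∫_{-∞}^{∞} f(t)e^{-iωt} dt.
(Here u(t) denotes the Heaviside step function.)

F(ω) = \frac{16 \left(4 - \omega^{2}\right)}{\left(\omega^{2} + 4\right)^{2}}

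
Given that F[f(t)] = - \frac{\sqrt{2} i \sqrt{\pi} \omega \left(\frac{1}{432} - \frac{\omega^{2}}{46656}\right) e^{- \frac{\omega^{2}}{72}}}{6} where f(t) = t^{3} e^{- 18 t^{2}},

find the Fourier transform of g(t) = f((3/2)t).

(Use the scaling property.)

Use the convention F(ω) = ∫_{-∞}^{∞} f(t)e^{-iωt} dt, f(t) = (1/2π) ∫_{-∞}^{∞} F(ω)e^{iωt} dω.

F[g](ω) = \frac{\sqrt{2} i \sqrt{\pi} \omega \left(\omega^{2} - 243\right) e^{- \frac{\omega^{2}}{162}}}{1417176}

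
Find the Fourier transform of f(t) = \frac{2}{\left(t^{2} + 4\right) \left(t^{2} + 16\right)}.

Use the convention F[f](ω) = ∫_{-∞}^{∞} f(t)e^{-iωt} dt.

F(ω) = \frac{\pi \left(2 e^{2 \left|{\omega}\right|} - 1\right) e^{- 4 \left|{\omega}\right|}}{24}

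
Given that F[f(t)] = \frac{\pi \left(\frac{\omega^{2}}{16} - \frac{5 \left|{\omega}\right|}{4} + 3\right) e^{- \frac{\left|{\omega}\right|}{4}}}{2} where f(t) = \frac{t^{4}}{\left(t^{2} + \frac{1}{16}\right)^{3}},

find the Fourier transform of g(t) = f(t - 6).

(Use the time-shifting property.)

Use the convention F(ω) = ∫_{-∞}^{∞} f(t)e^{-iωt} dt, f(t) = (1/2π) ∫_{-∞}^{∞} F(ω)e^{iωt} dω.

F[g](ω) = \frac{\pi \left(\omega^{2} - 20 \left|{\omega}\right| + 48\right) e^{- 6 i \omega - \frac{\left|{\omega}\right|}{4}}}{32}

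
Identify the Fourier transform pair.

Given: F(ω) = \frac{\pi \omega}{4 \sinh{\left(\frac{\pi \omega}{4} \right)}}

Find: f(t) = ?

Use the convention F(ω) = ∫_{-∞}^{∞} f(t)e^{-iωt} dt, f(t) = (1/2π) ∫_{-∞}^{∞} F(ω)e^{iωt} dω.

f(t) = \frac{1}{\cosh^{2}{\left(2 t \right)}}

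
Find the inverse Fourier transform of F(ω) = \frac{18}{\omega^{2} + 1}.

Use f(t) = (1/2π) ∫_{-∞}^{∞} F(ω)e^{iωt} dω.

f(t) = 9 e^{- \left|{t}\right|}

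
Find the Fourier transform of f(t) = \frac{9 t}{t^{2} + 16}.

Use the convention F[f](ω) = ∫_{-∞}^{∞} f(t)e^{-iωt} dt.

F(ω) = - 9 i \pi e^{- 4 \left|{\omega}\right|} \operatorname{sign}{\left(\omega \right)}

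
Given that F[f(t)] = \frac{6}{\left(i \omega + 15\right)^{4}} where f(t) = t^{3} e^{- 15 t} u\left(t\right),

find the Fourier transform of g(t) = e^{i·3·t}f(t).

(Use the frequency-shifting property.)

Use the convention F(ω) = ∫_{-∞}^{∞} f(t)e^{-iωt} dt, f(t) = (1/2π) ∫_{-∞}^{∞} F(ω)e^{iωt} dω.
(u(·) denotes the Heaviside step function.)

F[g](ω) = \frac{6}{\left(i \left(\omega - 3\right) + 15\right)^{4}}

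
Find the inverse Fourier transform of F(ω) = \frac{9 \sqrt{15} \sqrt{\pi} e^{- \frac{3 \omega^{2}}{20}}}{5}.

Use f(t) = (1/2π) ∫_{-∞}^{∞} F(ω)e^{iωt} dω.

f(t) = 9 e^{- \frac{5 t^{2}}{3}}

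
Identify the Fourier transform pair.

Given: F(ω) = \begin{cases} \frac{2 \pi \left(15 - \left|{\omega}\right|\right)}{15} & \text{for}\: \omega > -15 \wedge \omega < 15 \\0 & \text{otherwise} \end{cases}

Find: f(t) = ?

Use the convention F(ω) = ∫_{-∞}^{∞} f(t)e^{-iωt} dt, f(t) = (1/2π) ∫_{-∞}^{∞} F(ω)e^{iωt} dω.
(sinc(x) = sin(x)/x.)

f(t) = 15 \operatorname{sinc}^{2}{\left(\frac{15 t}{2} \right)}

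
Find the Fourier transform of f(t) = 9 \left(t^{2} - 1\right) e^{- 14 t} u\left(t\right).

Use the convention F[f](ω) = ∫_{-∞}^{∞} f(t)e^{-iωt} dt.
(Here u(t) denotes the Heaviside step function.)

F(ω) = \frac{9 \left(2 i \omega - \left(i \omega + 14\right)^{3} + 28\right)}{\left(i \omega + 14\right)^{4}}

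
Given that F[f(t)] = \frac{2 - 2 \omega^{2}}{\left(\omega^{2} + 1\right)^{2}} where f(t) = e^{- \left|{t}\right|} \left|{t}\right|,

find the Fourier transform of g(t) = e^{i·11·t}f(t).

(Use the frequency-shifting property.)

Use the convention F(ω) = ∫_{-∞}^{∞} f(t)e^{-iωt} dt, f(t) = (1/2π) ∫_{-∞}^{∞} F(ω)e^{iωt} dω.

F[g](ω) = \frac{2 \left(1 - \left(\omega - 11\right)^{2}\right)}{\left(\left(\omega - 11\right)^{2} + 1\right)^{2}}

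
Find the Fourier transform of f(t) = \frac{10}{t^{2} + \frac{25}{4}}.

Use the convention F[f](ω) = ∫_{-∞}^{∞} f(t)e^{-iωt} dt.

F(ω) = 4 \pi e^{- \frac{5 \left|{\omega}\right|}{2}}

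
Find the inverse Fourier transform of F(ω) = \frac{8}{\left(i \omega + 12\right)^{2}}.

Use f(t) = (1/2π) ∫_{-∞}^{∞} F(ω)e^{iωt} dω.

f(t) = 8 t e^{- 12 t} u\left(t\right)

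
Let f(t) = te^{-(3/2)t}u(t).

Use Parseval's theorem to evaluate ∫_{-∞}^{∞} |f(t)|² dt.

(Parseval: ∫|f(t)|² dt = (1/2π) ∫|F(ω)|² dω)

∫|f(t)|² dt = \frac{2}{27}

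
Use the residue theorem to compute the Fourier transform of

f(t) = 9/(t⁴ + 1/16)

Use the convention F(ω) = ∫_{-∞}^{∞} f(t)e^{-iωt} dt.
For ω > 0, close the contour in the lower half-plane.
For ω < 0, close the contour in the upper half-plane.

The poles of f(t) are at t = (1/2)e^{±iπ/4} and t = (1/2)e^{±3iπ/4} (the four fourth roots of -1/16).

Let g(z) = f(z)e^{-iωz}; for large |z| the factor e^{-iωz} decays in the lower half-plane when ω > 0 and in the upper half-plane when ω < 0.

Case ω > 0 (lower half-plane, clockwise contour ⇒ F(ω) = -2πi·ΣRes):
  Res_{z = - \frac{\sqrt{2}}{4} - \frac{\sqrt{2} i}{4}} g(z) = \sqrt{2} \left(9 + 9 i\right) e^{\frac{\sqrt{2} \omega \left(-1 + i\right)}{4}}
  Res_{z = \frac{\sqrt{2}}{4} - \frac{\sqrt{2} i}{4}} g(z) = \sqrt{2} \left(-9 + 9 i\right) e^{- \frac{\sqrt{2} \omega \left(1 + i\right)}{4}}
  F(ω) = -2πi·ΣRes = 18 \sqrt{2} \pi \left(\left(1 - i\right) e^{\frac{\sqrt{2} i \omega}{2}} + 1 + i\right) e^{- \frac{\sqrt{2} \omega \left(1 + i\right)}{4}} = 72 \pi e^{- \frac{\sqrt{2} \omega}{4}} \sin{\left(\frac{\sqrt{2} \omega}{4} + \frac{\pi}{4} \right)}

Case ω < 0 (upper half-plane, counterclockwise contour ⇒ F(ω) = +2πi·ΣRes):
  Res_{z = \frac{\sqrt{2}}{4} + \frac{\sqrt{2} i}{4}} g(z) = \sqrt{2} \left(-9 - 9 i\right) e^{\frac{\sqrt{2} \omega \left(1 - i\right)}{4}}
  Res_{z = - \frac{\sqrt{2}}{4} + \frac{\sqrt{2} i}{4}} g(z) = \sqrt{2} \left(9 - 9 i\right) e^{\frac{\sqrt{2} \omega \left(1 + i\right)}{4}}
  F(ω) = 2πi·ΣRes = - 18 \sqrt{2} i \pi \left(\left(1 + i\right) e^{\frac{\sqrt{2} \omega \left(1 - i\right)}{4}} - \left(1 - i\right) e^{\frac{\sqrt{2} \omega \left(1 + i\right)}{4}}\right) = 72 \pi e^{\frac{\sqrt{2} \omega}{4}} \cos{\left(\frac{\sqrt{2} \omega}{4} + \frac{\pi}{4} \right)}

Both cases combine into a single formula in |ω|:

F(ω) = 72 \pi e^{- \frac{\sqrt{2} \left|{\omega}\right|}{4}} \sin{\left(\frac{\sqrt{2} \left|{\omega}\right|}{4} + \frac{\pi}{4} \right)}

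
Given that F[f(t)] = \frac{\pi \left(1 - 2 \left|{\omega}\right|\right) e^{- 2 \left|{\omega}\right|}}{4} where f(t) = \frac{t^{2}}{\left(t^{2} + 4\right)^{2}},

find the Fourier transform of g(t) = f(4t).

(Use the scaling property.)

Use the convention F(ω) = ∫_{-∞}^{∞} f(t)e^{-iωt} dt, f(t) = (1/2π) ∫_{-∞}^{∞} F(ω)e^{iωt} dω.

F[g](ω) = \frac{\pi \left(2 - \left|{\omega}\right|\right) e^{- \frac{\left|{\omega}\right|}{2}}}{32}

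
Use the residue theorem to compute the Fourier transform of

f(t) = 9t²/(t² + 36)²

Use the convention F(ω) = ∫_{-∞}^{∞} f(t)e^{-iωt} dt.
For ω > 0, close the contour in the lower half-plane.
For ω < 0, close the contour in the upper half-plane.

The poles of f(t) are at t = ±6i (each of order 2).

Let g(z) = f(z)e^{-iωz}; for large |z| the factor e^{-iωz} decays in the lower half-plane when ω > 0 and in the upper half-plane when ω < 0.

Case ω > 0 (lower half-plane, clockwise contour ⇒ F(ω) = -2πi·ΣRes):
  Res_{z = - 6 i} g(z) = \frac{3 i \left(1 - 6 \omega\right) e^{- 6 \omega}}{8} (pole of order 2)
  F(ω) = -2πi·ΣRes = \frac{3 \pi \left(1 - 6 \omega\right) e^{- 6 \omega}}{4}

Case ω < 0 (upper half-plane, counterclockwise contour ⇒ F(ω) = +2πi·ΣRes):
  Res_{z = 6 i} g(z) = \frac{3 i \left(- 6 \omega - 1\right) e^{6 \omega}}{8} (pole of order 2)
  F(ω) = 2πi·ΣRes = \frac{3 \pi \left(6 \omega + 1\right) e^{6 \omega}}{4}

Both cases combine into a single formula in |ω|:

F(ω) = \frac{3 \pi \left(1 - 6 \left|{\omega}\right|\right) e^{- 6 \left|{\omega}\right|}}{4}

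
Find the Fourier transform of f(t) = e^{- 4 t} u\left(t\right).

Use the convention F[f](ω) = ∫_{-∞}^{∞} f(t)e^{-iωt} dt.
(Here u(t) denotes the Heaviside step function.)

F(ω) = \frac{1}{i \omega + 4}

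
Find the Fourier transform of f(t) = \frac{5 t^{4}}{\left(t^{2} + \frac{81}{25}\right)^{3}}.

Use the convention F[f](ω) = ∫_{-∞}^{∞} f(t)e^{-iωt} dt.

F(ω) = \frac{\pi \left(27 \omega^{2} - 75 \left|{\omega}\right| + 25\right) e^{- \frac{9 \left|{\omega}\right|}{5}}}{24}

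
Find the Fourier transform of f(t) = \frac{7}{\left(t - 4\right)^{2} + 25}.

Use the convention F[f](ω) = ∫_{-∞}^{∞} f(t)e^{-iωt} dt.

F(ω) = \frac{7 \pi e^{- 4 i \omega - 5 \left|{\omega}\right|}}{5}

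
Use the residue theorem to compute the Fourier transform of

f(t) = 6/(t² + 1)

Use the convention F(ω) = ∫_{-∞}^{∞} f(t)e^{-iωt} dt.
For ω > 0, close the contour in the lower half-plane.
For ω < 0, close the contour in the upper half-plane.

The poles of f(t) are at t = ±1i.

Let g(z) = f(z)e^{-iωz}; for large |z| the factor e^{-iωz} decays in the lower half-plane when ω > 0 and in the upper half-plane when ω < 0.

Case ω > 0 (lower half-plane, clockwise contour ⇒ F(ω) = -2πi·ΣRes):
  Res_{z = - i} g(z) = 3 i e^{- \omega}
  F(ω) = -2πi·ΣRes = 6 \pi e^{- \omega}

Case ω < 0 (upper half-plane, counterclockwise contour ⇒ F(ω) = +2πi·ΣRes):
  Res_{z = i} g(z) = - 3 i e^{\omega}
  F(ω) = 2πi·ΣRes = 6 \pi e^{\omega}

Both cases combine into a single formula in |ω|:

F(ω) = 6 \pi e^{- \left|{\omega}\right|}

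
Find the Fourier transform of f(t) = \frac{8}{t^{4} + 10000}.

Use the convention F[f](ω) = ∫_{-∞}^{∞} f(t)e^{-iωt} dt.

F(ω) = \frac{\pi e^{- 5 \sqrt{2} \left|{\omega}\right|} \sin{\left(5 \sqrt{2} \left|{\omega}\right| + \frac{\pi}{4} \right)}}{125}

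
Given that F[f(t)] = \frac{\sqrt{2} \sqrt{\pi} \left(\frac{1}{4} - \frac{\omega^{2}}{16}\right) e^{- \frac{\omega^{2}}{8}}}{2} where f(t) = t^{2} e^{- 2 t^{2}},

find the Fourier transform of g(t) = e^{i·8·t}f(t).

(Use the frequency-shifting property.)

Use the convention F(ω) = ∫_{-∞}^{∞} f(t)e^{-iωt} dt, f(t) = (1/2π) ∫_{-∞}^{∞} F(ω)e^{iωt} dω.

F[g](ω) = \frac{\sqrt{2} \sqrt{\pi} \left(4 - \left(\omega - 8\right)^{2}\right) e^{- \frac{\left(\omega - 8\right)^{2}}{8}}}{32}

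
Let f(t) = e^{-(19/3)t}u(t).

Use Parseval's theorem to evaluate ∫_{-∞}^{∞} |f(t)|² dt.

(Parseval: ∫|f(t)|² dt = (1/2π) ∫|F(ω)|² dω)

∫|f(t)|² dt = \frac{3}{38}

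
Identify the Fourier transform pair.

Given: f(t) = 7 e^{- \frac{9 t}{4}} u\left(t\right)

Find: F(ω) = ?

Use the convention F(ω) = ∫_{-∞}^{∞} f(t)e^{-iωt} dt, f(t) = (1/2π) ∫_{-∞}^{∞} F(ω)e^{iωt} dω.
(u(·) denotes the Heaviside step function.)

F(ω) = \frac{28}{4 i \omega + 9}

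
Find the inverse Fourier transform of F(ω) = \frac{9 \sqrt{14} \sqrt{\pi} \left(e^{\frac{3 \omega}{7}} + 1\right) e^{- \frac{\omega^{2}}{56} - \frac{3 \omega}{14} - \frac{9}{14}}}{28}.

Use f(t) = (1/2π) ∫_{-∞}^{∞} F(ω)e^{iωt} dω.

f(t) = 9 e^{- 14 t^{2}} \cos{\left(6 t \right)}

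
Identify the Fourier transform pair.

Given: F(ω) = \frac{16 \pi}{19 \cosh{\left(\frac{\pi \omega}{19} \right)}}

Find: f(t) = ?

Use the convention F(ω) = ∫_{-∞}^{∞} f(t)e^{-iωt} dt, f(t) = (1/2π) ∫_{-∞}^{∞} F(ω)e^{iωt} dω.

f(t) = \frac{8}{\cosh{\left(\frac{19 t}{2} \right)}}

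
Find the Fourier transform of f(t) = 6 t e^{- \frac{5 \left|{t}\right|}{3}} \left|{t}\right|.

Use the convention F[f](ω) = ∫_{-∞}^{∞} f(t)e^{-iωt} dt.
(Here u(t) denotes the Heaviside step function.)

F(ω) = \frac{5832 i \omega \left(3 \omega^{2} - 25\right)}{\left(9 \omega^{2} + 25\right)^{3}}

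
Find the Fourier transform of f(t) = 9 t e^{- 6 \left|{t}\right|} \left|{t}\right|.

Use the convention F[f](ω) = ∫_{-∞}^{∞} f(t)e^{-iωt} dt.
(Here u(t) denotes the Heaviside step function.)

F(ω) = \frac{36 i \omega \left(\omega^{2} - 108\right)}{\left(\omega^{2} + 36\right)^{3}}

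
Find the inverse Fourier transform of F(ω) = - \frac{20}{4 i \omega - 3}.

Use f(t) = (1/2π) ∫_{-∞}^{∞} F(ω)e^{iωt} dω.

f(t) = 5 e^{\frac{3 t}{4}} u\left(- t\right)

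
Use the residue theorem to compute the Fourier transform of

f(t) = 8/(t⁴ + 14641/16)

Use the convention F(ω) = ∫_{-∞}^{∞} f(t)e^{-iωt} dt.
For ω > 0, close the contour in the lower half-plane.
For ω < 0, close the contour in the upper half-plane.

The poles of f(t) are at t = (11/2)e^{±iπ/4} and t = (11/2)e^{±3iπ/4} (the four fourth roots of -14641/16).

Let g(z) = f(z)e^{-iωz}; for large |z| the factor e^{-iωz} decays in the lower half-plane when ω > 0 and in the upper half-plane when ω < 0.

Case ω > 0 (lower half-plane, clockwise contour ⇒ F(ω) = -2πi·ΣRes):
  Res_{z = - \frac{11 \sqrt{2}}{4} - \frac{11 \sqrt{2} i}{4}} g(z) = \frac{8 \sqrt{2} \left(1 + i\right) e^{\frac{11 \sqrt{2} \omega \left(-1 + i\right)}{4}}}{1331}
  Res_{z = \frac{11 \sqrt{2}}{4} - \frac{11 \sqrt{2} i}{4}} g(z) = \frac{8 \sqrt{2} \left(-1 + i\right) e^{- \frac{11 \sqrt{2} \omega \left(1 + i\right)}{4}}}{1331}
  F(ω) = -2πi·ΣRes = \frac{16 \sqrt{2} \pi \left(\left(1 - i\right) e^{\frac{11 \sqrt{2} i \omega}{2}} + 1 + i\right) e^{- \frac{11 \sqrt{2} \omega \left(1 + i\right)}{4}}}{1331} = \frac{64 \pi e^{- \frac{11 \sqrt{2} \omega}{4}} \sin{\left(\frac{11 \sqrt{2} \omega}{4} + \frac{\pi}{4} \right)}}{1331}

Case ω < 0 (upper half-plane, counterclockwise contour ⇒ F(ω) = +2πi·ΣRes):
  Res_{z = \frac{11 \sqrt{2}}{4} + \frac{11 \sqrt{2} i}{4}} g(z) = - \frac{8 \sqrt{2} \left(1 + i\right) e^{\frac{11 \sqrt{2} \omega \left(1 - i\right)}{4}}}{1331}
  Res_{z = - \frac{11 \sqrt{2}}{4} + \frac{11 \sqrt{2} i}{4}} g(z) = \frac{8 \sqrt{2} \left(1 - i\right) e^{\frac{11 \sqrt{2} \omega \left(1 + i\right)}{4}}}{1331}
  F(ω) = 2πi·ΣRes = - \frac{16 \sqrt{2} i \pi \left(\left(1 + i\right) e^{\frac{11 \sqrt{2} \omega \left(1 - i\right)}{4}} - \left(1 - i\right) e^{\frac{11 \sqrt{2} \omega \left(1 + i\right)}{4}}\right)}{1331} = \frac{64 \pi e^{\frac{11 \sqrt{2} \omega}{4}} \cos{\left(\frac{11 \sqrt{2} \omega}{4} + \frac{\pi}{4} \right)}}{1331}

Both cases combine into a single formula in |ω|:

F(ω) = \frac{64 \pi e^{- \frac{11 \sqrt{2} \left|{\omega}\right|}{4}} \sin{\left(\frac{11 \sqrt{2} \left|{\omega}\right|}{4} + \frac{\pi}{4} \right)}}{1331}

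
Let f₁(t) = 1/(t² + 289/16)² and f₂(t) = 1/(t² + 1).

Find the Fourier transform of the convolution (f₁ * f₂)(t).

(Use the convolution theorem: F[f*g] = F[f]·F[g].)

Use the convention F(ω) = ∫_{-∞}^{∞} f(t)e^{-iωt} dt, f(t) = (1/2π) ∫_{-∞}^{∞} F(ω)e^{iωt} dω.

F[f₁*f₂](ω) = \frac{8 \pi^{2} \left(17 \left|{\omega}\right| + 4\right) e^{- \frac{21 \left|{\omega}\right|}{4}}}{4913}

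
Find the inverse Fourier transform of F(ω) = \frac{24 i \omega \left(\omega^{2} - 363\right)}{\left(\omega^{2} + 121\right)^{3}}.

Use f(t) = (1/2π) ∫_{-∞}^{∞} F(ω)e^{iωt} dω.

f(t) = 6 t e^{- 11 \left|{t}\right|} \left|{t}\right|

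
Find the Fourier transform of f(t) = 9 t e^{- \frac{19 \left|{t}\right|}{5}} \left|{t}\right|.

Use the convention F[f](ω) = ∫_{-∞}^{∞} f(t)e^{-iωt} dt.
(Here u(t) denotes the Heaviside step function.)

F(ω) = \frac{22500 i \omega \left(25 \omega^{2} - 1083\right)}{\left(25 \omega^{2} + 361\right)^{3}}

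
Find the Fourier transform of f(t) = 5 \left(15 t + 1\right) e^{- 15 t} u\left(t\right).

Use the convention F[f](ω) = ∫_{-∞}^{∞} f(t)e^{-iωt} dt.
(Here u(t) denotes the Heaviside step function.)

F(ω) = \frac{5 \left(- i \omega - 30\right)}{\omega^{2} - 30 i \omega - 225}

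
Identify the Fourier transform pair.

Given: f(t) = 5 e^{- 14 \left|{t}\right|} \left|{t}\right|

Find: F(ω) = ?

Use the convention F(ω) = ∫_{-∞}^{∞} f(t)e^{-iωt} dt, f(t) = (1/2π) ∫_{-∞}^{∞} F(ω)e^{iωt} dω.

F(ω) = \frac{10 \left(196 - \omega^{2}\right)}{\left(\omega^{2} + 196\right)^{2}}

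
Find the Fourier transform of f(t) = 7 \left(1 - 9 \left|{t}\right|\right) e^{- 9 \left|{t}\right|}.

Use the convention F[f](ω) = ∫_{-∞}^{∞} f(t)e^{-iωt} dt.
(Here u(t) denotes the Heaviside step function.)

F(ω) = \frac{252 \omega^{2}}{\left(\omega^{2} + 81\right)^{2}}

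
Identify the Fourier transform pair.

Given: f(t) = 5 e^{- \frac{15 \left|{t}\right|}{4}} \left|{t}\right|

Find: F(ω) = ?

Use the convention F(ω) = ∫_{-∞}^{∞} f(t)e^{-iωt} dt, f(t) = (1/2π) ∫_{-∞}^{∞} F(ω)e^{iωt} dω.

F(ω) = \frac{160 \left(225 - 16 \omega^{2}\right)}{\left(16 \omega^{2} + 225\right)^{2}}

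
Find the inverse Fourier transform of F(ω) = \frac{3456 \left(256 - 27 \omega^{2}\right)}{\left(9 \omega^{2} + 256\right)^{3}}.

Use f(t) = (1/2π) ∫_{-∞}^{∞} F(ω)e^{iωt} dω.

f(t) = 2 t^{2} e^{- \frac{16 \left|{t}\right|}{3}}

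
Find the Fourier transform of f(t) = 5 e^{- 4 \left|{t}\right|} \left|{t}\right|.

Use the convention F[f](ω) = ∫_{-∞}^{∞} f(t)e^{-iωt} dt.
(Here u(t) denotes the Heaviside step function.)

F(ω) = \frac{10 \left(16 - \omega^{2}\right)}{\left(\omega^{2} + 16\right)^{2}}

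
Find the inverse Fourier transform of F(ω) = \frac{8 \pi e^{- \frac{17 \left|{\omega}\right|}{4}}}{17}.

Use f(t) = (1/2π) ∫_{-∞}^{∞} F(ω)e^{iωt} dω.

f(t) = \frac{2}{t^{2} + \frac{289}{16}}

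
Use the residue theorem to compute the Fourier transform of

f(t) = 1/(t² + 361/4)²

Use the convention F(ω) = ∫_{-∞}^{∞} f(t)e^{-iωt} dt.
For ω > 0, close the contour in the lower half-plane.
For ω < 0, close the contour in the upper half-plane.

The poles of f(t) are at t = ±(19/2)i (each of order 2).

Let g(z) = f(z)e^{-iωz}; for large |z| the factor e^{-iωz} decays in the lower half-plane when ω > 0 and in the upper half-plane when ω < 0.

Case ω > 0 (lower half-plane, clockwise contour ⇒ F(ω) = -2πi·ΣRes):
  Res_{z = - \frac{19 i}{2}} g(z) = \frac{i \left(19 \omega + 2\right) e^{- \frac{19 \omega}{2}}}{6859} (pole of order 2)
  F(ω) = -2πi·ΣRes = \frac{2 \pi \left(19 \omega + 2\right) e^{- \frac{19 \omega}{2}}}{6859}

Case ω < 0 (upper half-plane, counterclockwise contour ⇒ F(ω) = +2πi·ΣRes):
  Res_{z = \frac{19 i}{2}} g(z) = \frac{i \left(19 \omega - 2\right) e^{\frac{19 \omega}{2}}}{6859} (pole of order 2)
  F(ω) = 2πi·ΣRes = \frac{2 \pi \left(2 - 19 \omega\right) e^{\frac{19 \omega}{2}}}{6859}

Both cases combine into a single formula in |ω|:

F(ω) = \frac{2 \pi \left(19 \left|{\omega}\right| + 2\right) e^{- \frac{19 \left|{\omega}\right|}{2}}}{6859}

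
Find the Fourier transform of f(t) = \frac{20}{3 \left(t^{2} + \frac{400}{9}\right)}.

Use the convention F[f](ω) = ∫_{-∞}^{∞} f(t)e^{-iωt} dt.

F(ω) = \pi e^{- \frac{20 \left|{\omega}\right|}{3}}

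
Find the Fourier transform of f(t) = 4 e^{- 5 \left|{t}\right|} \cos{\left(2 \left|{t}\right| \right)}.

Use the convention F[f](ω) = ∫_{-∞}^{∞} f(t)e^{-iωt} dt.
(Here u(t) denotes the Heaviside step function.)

F(ω) = \frac{40 \left(\omega^{2} + 29\right)}{\omega^{4} + 42 \omega^{2} + 841}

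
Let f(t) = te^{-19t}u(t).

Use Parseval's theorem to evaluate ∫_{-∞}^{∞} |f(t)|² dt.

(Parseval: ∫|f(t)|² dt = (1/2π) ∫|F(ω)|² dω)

∫|f(t)|² dt = \frac{1}{27436}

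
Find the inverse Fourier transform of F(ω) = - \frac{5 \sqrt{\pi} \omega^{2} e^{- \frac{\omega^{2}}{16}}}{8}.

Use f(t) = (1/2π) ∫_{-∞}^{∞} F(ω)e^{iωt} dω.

f(t) = 5 \left(16 t^{2} - 2\right) e^{- 4 t^{2}}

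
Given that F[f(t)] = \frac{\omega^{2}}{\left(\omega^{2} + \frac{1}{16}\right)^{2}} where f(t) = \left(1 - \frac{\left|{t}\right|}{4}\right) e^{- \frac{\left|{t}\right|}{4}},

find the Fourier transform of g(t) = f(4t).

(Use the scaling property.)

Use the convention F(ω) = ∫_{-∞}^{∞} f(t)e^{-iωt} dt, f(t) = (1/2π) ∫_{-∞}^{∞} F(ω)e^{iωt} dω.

F[g](ω) = \frac{4 \omega^{2}}{\left(\omega^{2} + 1\right)^{2}}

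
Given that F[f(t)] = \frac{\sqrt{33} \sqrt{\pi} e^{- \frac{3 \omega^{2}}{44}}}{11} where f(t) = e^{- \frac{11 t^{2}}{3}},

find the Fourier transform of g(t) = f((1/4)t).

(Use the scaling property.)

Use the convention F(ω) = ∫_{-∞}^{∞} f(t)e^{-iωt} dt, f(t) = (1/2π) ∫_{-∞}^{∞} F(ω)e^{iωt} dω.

F[g](ω) = \frac{4 \sqrt{33} \sqrt{\pi} e^{- \frac{12 \omega^{2}}{11}}}{11}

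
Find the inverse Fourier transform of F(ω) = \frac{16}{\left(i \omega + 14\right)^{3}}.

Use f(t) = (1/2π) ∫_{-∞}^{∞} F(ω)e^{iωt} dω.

f(t) = 8 t^{2} e^{- 14 t} u\left(t\right)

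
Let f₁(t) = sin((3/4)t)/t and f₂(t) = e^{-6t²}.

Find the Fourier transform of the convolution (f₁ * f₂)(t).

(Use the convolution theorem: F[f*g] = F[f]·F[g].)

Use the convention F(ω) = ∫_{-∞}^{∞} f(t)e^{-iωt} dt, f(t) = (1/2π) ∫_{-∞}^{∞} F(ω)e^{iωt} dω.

F[f₁*f₂](ω) = \begin{cases} \frac{\sqrt{6} \pi^{\frac{3}{2}} e^{- \frac{\omega^{2}}{24}}}{6} & \text{for}\: \omega > - \frac{3}{4} \wedge \omega < \frac{3}{4} \\0 & \text{otherwise} \end{cases}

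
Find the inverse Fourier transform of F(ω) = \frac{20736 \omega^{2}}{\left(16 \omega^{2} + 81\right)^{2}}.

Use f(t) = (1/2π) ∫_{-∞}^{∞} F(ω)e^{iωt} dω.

f(t) = 9 \left(1 - \frac{9 \left|{t}\right|}{4}\right) e^{- \frac{9 \left|{t}\right|}{4}}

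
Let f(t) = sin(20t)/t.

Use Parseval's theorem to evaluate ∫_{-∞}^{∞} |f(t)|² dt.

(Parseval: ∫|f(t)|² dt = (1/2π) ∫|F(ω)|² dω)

∫|f(t)|² dt = 20 \pi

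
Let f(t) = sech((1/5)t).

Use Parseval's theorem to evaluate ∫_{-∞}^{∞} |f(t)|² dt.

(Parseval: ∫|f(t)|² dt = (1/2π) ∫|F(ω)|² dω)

∫|f(t)|² dt = 10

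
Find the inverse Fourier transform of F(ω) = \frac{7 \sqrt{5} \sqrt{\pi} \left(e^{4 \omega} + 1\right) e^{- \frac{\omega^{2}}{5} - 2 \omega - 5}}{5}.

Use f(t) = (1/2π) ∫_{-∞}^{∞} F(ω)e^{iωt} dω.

f(t) = 7 e^{- \frac{5 t^{2}}{4}} \cos{\left(5 t \right)}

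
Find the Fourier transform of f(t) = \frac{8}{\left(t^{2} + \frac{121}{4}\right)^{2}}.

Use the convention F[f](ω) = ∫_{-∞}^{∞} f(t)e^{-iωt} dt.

F(ω) = \frac{16 \pi \left(11 \left|{\omega}\right| + 2\right) e^{- \frac{11 \left|{\omega}\right|}{2}}}{1331}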